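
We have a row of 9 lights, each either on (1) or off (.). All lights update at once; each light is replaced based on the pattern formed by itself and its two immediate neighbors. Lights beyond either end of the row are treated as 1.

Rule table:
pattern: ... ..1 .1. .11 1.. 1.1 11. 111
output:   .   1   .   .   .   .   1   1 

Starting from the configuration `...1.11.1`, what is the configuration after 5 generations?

..1...1..
.1...1..1
....1..1.
...1..1..
..1..1..1

..1..1..1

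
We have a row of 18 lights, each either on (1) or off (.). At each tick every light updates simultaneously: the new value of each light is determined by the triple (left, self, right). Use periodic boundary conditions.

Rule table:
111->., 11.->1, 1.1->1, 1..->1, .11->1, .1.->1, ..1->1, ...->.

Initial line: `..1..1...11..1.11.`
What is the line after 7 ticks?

........11......11

.111111.1111111111
11....111........1
.11..11.11......11
11111111111....111
..........11..11..
.........11111111.
........11......11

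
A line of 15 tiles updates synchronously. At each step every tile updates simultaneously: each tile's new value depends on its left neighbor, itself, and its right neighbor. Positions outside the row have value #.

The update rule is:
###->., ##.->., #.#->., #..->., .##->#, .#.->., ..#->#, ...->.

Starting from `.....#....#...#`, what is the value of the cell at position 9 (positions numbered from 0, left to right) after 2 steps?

.

....#....#...##
...#....#...##.
position 9 holds .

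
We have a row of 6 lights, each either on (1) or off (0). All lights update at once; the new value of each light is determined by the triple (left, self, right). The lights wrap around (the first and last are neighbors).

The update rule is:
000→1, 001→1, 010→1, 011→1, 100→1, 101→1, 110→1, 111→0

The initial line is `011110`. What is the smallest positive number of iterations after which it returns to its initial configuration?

110011
011110

2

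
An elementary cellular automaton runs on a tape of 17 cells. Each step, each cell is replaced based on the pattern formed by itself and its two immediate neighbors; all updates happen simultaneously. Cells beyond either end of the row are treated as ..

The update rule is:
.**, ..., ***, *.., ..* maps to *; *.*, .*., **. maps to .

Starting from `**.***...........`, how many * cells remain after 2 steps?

13

step 1: *..**.***********
step 2: .***..**********.
count of *: 13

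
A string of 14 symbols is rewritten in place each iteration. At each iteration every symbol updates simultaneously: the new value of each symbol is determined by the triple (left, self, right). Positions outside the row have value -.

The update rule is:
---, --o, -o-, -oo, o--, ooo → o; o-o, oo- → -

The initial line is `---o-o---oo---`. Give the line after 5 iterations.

iteration 1: oooo-ooooo-ooo
iteration 2: ooo--oooo--oo-
iteration 3: oo-ooooo-ooo-o
iteration 4: o--oooo--oo--o
iteration 5: oooooo-ooo-ooo

oooooo-ooo-ooo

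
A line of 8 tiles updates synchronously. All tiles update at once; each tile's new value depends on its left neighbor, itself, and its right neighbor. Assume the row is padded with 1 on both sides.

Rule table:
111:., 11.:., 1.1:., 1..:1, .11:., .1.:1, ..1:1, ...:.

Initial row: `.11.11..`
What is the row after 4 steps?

step 1: ......11
step 2: 1....1..
step 3: .1..1111
step 4: .111....

.111....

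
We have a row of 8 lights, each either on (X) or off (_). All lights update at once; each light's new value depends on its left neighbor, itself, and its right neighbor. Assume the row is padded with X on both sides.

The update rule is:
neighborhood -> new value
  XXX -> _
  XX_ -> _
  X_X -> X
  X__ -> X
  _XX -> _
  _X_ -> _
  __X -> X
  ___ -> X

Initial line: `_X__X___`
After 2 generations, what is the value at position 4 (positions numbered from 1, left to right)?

_

X_XX_XXX
_X__X___
position 4 holds _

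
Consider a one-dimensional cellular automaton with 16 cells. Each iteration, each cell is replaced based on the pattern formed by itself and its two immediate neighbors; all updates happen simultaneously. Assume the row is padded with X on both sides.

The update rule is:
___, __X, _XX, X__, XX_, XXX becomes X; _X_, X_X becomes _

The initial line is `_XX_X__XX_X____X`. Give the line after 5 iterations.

_XX__XXXX__XXXXX
_XXXXXXXXXXXXXXX
_XXXXXXXXXXXXXXX  (fixed point — unchanged through iteration 5)

_XXXXXXXXXXXXXXX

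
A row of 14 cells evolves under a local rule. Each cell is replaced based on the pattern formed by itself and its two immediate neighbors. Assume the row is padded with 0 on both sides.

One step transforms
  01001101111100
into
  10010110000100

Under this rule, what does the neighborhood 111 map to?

At position 8 the neighborhood is 111; the next row has 0 there.

0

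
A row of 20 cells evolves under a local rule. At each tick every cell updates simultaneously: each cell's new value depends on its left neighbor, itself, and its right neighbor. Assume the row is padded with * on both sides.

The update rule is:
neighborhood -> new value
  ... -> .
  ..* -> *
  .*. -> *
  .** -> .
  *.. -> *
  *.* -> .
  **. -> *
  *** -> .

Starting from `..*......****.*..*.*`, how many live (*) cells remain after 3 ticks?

****....*...*.****..
...**..***.**....***
*.*.***..*..**..*...
count of *: 9

9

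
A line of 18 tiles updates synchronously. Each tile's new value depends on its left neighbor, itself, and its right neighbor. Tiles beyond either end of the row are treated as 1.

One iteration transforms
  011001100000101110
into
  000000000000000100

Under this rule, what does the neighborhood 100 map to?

At position 3 the neighborhood is 100; the next row has 0 there.

0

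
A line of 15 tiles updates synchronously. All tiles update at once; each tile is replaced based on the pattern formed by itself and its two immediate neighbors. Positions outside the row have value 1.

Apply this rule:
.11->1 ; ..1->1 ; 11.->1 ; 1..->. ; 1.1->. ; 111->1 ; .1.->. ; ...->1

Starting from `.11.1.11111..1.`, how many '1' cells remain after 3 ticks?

12

.11...11111.1..
.11.1111111...1
.11.1111111.111
count of 1: 12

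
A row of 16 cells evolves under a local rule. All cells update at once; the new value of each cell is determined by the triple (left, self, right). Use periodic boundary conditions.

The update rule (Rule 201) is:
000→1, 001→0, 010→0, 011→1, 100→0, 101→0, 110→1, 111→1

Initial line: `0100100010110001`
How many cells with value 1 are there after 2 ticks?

9

0000001000110100
1111100010110001
count of 1: 9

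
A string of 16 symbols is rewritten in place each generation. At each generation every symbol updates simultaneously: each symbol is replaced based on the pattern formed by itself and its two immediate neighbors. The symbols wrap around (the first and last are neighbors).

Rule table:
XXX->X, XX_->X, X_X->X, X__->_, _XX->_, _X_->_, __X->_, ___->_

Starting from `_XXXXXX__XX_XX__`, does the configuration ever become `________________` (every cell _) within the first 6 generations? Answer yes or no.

generation 1: __XXXXX___XX_X__
generation 2: ___XXXX____XX___
generation 3: ____XXX_____X___
generation 4: _____XX_________
generation 5: ______X_________
generation 6: ________________
all cells are _ at generation 6

yes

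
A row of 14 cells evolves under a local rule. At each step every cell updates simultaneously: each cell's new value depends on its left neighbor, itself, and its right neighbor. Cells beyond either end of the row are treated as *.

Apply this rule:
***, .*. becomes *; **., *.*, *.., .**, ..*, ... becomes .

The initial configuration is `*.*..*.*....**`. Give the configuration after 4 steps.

..*..*.*.....*
..*..*.*......
..*..*.*......  (fixed point — unchanged through step 4)

..*..*.*......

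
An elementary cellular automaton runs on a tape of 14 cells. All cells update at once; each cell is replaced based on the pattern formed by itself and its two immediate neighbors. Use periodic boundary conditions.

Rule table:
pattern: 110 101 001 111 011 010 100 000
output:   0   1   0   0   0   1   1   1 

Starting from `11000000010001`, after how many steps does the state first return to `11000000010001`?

00111111011100
10000000100011
01111110111000
00000001000111
11111101110000
00000010001110
11111011100001
00000100011100
11110111000011
00001000111000
11101110000111
00010001110000
11011100001111
00100011100000
10111000011111
01000111000000
01110000111111
10001110000000
11100001111110
00011100000001
11000011111101
00111000000010
10000111111011
01110000000100
00001111110111
11100000001000
00011111101110
11000000010001

28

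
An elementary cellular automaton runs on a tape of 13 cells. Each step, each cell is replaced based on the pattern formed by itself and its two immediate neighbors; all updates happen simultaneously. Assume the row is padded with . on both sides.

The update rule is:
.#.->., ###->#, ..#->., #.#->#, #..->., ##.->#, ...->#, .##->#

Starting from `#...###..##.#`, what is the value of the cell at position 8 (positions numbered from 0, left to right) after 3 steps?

..#.###..###.
#..####..###.
...####..###.
position 8 holds .

.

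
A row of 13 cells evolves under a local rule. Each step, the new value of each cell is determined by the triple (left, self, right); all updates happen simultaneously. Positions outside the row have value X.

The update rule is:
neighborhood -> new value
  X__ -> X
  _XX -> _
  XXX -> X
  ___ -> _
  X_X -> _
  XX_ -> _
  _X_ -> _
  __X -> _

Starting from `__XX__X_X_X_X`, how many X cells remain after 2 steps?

X___X________
_X___X_______
count of X: 2

2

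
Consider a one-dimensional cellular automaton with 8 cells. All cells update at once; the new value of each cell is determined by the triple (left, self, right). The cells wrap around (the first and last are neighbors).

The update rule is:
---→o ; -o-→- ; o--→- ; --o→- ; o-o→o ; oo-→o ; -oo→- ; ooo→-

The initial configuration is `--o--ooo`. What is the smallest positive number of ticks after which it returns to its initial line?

8

-------o
-ooooo--
-----o-o
-ooo--o-
---o----
oo---ooo
-o-o----
--o--ooo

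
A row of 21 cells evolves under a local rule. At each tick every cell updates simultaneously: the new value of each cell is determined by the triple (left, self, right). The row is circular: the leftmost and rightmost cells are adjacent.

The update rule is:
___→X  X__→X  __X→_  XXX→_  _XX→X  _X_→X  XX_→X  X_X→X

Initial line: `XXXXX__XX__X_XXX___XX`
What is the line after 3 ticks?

____XX_XXX_XXX_XXX_X_
XXX_XXXX_XXX_XXX_XXXX
__XXX__XXX_XXX_XXX___

__XXX__XXX_XXX_XXX___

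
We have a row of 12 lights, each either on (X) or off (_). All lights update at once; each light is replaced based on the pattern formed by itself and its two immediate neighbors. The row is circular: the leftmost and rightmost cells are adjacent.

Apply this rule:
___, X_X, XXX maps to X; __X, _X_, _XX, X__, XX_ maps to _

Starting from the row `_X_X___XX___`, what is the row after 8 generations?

XXXXX__XX__X

__X__X____XX
_______XX___
XXXXXX____XX
XXXXX__XX__X
XXXX________
_XX__XXXXXX_
______XXXX__
XXXXX__XX__X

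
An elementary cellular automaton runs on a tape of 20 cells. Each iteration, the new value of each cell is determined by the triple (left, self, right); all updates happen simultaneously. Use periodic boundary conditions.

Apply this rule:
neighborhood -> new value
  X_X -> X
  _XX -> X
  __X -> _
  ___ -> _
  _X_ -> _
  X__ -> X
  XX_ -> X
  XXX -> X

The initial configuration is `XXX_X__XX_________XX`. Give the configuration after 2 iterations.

XXXXX_XXXXX_______XX

XXXX_X_XXX________XX
XXXXX_XXXXX_______XX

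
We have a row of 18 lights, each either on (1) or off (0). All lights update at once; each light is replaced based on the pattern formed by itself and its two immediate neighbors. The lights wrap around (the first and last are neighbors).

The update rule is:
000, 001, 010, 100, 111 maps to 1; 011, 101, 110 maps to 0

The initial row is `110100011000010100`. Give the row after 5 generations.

111111111110110000

generation 1: 000111100111110111
generation 2: 111011011011100010
generation 3: 010000000001011110
generation 4: 111111111111001101
generation 5: 111111111110110000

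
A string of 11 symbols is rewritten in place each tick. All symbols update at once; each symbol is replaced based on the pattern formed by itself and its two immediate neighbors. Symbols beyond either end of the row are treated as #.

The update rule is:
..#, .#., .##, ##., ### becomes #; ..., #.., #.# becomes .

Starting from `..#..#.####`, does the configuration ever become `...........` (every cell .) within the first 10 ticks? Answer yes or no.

tick 1: .##.##.####
tick 2: .##.##.####  (fixed point — unchanged through tick 10)
tick 10 is .##.##.####, still not uniform .

no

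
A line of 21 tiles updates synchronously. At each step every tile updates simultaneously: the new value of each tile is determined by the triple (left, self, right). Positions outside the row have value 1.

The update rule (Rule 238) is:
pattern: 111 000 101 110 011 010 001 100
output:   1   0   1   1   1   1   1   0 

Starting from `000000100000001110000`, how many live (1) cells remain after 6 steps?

20

000001100000011110001
000011100000111110011
000111100001111110111
001111100011111111111
011111100111111111111
111111101111111111111
count of 1: 20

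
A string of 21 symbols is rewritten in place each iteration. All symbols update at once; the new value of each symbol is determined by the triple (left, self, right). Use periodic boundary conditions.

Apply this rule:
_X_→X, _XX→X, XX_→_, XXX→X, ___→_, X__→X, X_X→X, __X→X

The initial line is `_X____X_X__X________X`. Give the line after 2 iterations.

XXX__XXXXXXXX______XX
XX_XXXXXXXXX_X____XXX

XX_XXXXXXXXX_X____XXX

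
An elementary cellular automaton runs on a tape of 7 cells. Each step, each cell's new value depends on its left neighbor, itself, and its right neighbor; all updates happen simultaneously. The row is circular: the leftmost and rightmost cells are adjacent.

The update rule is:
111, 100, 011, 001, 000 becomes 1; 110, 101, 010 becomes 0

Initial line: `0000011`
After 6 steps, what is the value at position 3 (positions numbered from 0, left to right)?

1

step 1: 1111110
step 2: 1111100
step 3: 1111011
step 4: 1110011
step 5: 1101111
step 6: 1001111
position 3 holds 1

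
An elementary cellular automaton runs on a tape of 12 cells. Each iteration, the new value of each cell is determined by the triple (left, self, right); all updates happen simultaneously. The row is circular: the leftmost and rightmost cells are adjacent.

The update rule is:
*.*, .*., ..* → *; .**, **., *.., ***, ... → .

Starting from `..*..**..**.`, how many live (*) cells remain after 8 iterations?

.**.*...*...
*..**..**...
*.*...*....*
.**..**...*.
*...*....**.
*..**...*..*
..*....**.*.
.**...*..**.
count of *: 5

5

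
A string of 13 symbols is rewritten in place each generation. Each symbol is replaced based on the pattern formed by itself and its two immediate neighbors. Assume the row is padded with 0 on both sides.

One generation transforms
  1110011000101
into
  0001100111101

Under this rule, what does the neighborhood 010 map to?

1

At position 10 the neighborhood is 010; the next row has 1 there.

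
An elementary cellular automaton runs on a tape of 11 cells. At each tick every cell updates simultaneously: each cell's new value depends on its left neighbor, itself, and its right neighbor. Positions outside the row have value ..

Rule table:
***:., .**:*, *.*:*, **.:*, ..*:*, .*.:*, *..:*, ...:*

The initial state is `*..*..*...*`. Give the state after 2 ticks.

tick 1: ***********
tick 2: *.........*

*.........*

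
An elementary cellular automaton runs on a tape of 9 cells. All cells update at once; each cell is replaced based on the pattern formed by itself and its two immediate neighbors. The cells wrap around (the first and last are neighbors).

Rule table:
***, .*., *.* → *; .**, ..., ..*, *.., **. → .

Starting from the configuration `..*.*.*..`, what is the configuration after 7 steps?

..*****..
...***...
....*....
....*....  (fixed point — unchanged through step 7)

....*....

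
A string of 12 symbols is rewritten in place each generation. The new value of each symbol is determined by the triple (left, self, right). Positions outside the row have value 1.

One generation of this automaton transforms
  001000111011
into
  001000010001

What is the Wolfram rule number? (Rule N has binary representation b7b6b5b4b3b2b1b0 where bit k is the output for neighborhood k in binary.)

132

position 7: 111 → 1  (bit 7 = 1)
position 8: 110 → 0  (bit 6 = 0)
position 9: 101 → 0  (bit 5 = 0)
position 0: 100 → 0  (bit 4 = 0)
position 6: 011 → 0  (bit 3 = 0)
position 2: 010 → 1  (bit 2 = 1)
position 1: 001 → 0  (bit 1 = 0)
position 4: 000 → 0  (bit 0 = 0)
bits b7..b0 = 10000100 = 132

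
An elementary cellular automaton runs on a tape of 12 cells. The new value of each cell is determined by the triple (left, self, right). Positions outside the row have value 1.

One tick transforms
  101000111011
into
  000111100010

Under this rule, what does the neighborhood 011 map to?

At position 6 the neighborhood is 011; the next row has 1 there.

1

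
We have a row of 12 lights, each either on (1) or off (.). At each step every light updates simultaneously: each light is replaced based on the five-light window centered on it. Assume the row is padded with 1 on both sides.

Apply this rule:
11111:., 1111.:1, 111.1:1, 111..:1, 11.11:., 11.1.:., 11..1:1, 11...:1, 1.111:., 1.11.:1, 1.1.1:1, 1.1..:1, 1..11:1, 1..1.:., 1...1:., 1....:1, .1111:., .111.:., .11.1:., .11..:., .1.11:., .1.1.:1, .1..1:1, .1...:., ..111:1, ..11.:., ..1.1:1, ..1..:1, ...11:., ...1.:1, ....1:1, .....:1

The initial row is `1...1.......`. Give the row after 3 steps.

11.11.11111.
11.1.....11.
11.1.111....

11.1.111....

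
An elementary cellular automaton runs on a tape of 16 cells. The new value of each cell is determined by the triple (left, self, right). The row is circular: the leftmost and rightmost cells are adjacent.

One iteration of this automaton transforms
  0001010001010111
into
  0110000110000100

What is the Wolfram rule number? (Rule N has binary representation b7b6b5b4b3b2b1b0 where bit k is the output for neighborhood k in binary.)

position 14: 111 → 0  (bit 7 = 0)
position 15: 110 → 0  (bit 6 = 0)
position 4: 101 → 0  (bit 5 = 0)
position 0: 100 → 0  (bit 4 = 0)
position 13: 011 → 1  (bit 3 = 1)
position 3: 010 → 0  (bit 2 = 0)
position 2: 001 → 1  (bit 1 = 1)
position 1: 000 → 1  (bit 0 = 1)
bits b7..b0 = 00001011 = 11

11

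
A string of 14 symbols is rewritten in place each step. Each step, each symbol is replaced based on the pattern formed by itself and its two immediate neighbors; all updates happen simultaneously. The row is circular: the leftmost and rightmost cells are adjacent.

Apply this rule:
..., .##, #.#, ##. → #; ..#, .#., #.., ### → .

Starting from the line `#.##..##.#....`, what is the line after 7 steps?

.#.#..#.#.....

.###..###..##.
.#.#..#.#..##.
..#....#...##.
#...##...#.##.
..#.##.#..####
...####...#..#
.#.#..#.#.....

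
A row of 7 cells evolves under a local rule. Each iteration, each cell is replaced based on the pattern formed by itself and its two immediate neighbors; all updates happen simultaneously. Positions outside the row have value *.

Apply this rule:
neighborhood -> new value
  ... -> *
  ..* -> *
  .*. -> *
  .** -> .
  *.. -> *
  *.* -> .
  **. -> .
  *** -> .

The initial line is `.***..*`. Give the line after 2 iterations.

****...

iteration 1: ....**.
iteration 2: ****...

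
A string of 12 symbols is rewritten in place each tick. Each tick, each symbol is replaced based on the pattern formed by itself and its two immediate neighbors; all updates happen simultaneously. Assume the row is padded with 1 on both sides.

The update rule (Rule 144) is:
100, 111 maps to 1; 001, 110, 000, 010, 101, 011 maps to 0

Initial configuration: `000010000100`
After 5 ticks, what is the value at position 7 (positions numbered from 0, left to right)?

100001000010
010000100000
001000010000
100100001000
010010000100
position 7 holds 0

0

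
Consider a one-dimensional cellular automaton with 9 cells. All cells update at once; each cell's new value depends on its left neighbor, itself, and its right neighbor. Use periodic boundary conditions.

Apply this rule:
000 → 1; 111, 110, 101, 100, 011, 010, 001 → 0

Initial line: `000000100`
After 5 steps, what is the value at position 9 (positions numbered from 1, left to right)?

111110001
000000100  (repeats step 0; period 2)
step 5: 111110001
position 9 holds 1

1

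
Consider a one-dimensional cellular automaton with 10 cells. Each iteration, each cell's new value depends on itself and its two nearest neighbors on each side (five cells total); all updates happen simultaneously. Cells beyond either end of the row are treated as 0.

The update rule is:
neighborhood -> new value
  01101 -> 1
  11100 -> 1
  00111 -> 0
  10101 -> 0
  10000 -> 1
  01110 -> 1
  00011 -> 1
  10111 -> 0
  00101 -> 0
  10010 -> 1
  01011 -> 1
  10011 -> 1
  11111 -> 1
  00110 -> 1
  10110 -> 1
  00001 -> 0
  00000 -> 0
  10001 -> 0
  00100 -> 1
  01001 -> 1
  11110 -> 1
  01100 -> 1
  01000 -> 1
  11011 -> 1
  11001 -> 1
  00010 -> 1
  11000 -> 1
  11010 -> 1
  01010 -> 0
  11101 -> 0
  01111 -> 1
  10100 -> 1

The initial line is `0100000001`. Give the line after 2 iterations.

0111110111

1111000011
0111110111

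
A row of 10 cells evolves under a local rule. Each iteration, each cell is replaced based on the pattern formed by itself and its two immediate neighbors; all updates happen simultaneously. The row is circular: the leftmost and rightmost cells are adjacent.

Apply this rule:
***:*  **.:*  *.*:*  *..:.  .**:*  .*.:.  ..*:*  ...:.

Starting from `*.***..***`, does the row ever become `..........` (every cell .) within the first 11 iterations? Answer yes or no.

iteration 1: *****.****
iteration 2: **********
iteration 3: **********  (fixed point — unchanged through iteration 11)
iteration 11 is **********, still not uniform .

no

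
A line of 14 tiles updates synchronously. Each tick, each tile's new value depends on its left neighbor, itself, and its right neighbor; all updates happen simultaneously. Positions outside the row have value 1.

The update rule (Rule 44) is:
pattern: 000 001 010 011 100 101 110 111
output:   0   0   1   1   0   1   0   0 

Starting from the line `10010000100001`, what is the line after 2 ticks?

00010000100001
00010000100001

00010000100001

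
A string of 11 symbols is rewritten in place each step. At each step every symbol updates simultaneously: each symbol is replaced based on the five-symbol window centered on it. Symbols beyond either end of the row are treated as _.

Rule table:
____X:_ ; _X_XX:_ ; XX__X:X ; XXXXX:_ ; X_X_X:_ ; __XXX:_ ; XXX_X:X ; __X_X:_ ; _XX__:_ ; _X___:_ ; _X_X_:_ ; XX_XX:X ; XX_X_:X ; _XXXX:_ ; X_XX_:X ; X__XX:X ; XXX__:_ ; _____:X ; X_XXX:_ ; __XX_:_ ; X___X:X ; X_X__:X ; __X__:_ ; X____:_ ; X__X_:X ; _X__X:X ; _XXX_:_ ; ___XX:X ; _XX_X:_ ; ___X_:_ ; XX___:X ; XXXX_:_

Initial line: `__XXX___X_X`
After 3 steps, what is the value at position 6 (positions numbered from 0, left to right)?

step 1: _X___XX___X
step 2: ___XX__XX__
step 3: X_X__XX__X_
position 6 holds X

X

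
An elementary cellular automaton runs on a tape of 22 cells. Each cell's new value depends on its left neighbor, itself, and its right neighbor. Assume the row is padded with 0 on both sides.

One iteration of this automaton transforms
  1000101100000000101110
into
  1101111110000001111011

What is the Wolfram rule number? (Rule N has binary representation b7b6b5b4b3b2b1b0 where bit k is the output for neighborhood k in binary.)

126

position 19: 111 → 0  (bit 7 = 0)
position 7: 110 → 1  (bit 6 = 1)
position 5: 101 → 1  (bit 5 = 1)
position 1: 100 → 1  (bit 4 = 1)
position 6: 011 → 1  (bit 3 = 1)
position 0: 010 → 1  (bit 2 = 1)
position 3: 001 → 1  (bit 1 = 1)
position 2: 000 → 0  (bit 0 = 0)
bits b7..b0 = 01111110 = 126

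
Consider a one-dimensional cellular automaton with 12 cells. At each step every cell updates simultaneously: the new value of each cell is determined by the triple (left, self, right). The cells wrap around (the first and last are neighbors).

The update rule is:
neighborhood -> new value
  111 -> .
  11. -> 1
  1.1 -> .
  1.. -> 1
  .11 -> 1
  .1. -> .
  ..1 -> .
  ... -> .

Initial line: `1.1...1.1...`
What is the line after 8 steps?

....1.....1.

...1.....1..
....1.....1.
.....1.....1
1.....1.....
.1.....1....
..1.....1...
...1.....1..  (repeats step 1; period 6)
step 8: ....1.....1.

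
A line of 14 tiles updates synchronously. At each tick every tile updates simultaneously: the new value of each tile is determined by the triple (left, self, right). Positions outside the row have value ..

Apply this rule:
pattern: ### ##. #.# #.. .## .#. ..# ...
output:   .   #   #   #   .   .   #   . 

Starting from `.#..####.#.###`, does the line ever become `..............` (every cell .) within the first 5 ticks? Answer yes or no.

#.##...##.#..#
.#.##.#.##.##.
#.#.##.#.##.##
.#.#.##.#.##.#
#.#.#.##.#.##.
tick 5 is #.#.#.##.#.##., still not uniform .

no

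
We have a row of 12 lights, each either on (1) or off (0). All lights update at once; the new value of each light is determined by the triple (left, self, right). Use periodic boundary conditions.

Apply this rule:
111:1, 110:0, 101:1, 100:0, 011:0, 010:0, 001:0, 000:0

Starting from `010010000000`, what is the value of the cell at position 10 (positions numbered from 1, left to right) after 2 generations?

0

000000000000
000000000000
position 10 holds 0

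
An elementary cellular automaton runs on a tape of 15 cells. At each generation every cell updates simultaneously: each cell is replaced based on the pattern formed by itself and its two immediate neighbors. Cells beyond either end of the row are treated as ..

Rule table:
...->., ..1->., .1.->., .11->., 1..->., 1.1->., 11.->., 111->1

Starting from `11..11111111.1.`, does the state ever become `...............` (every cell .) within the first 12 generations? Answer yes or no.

.....111111....
......1111.....
.......11......
...............
all cells are . at generation 4

yes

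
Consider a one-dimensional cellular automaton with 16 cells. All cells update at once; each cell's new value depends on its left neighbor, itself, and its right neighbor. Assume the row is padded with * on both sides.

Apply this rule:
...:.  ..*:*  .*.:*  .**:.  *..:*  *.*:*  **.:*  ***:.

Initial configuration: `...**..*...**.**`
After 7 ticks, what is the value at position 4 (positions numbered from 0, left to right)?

*

*.*.*****.*.**..
****....****.***
...**..*...**...
*.*.*****.*.**.*
****....****.**.
...**..*...**.**  (repeats tick 0; period 6)
tick 7: *.*.*****.*.**..
position 4 holds *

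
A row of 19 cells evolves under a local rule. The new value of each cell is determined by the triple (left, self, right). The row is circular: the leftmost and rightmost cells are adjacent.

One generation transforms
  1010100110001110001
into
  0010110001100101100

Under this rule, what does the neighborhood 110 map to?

0

At position 0 the neighborhood is 110; the next row has 0 there.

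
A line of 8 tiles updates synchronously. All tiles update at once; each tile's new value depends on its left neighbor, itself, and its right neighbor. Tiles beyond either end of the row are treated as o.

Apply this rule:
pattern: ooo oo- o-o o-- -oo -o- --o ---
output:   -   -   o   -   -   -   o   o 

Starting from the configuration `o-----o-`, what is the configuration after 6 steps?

o--o--o-

--oooo-o
-o----o-
o--ooo-o
--o---o-
-o--oo-o
o--o--o-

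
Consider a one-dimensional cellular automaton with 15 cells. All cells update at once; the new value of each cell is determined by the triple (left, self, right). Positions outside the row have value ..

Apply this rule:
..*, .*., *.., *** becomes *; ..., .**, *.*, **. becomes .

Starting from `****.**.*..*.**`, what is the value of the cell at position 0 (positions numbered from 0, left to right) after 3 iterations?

*

iteration 1: .**.....****...
iteration 2: *..*...*.**.*..
iteration 3: *****.**....**.
position 0 holds *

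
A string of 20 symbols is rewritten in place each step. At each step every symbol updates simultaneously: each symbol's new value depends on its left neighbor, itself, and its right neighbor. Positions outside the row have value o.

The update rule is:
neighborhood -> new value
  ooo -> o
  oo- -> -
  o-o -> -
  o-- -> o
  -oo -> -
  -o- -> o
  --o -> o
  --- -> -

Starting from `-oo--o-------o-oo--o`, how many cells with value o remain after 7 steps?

---oooo-----oo---oo-
o-o-oo-o---o--o-o---
--o----oo-ooooo-oo-o
oooo--o----ooo------
ooo-oooo--o-o-o----o
oo---oo-ooo-o-oo--o-
o-o-o----o--o---ooo-
count of o: 8

8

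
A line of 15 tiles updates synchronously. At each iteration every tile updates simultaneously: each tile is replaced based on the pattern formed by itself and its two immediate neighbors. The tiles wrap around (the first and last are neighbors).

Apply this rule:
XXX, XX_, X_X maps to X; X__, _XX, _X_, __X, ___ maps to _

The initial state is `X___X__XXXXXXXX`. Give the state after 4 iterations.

iteration 1: X_______XXXXXXX
iteration 2: X________XXXXXX
iteration 3: X_________XXXXX
iteration 4: X__________XXXX

X__________XXXX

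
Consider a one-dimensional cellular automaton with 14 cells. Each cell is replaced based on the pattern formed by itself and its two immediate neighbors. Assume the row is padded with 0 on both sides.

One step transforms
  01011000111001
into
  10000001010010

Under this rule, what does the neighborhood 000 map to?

0

At position 6 the neighborhood is 000; the next row has 0 there.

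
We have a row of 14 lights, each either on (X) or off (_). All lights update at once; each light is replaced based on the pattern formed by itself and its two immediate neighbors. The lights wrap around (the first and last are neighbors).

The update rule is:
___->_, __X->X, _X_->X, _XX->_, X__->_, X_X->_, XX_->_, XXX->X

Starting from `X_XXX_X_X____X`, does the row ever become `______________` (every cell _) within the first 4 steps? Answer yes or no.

___X__X_X___X_
__XX_XX_X__XX_
_X______X_X___
XX_____XX_X___
step 4 is XX_____XX_X___, still not uniform _

no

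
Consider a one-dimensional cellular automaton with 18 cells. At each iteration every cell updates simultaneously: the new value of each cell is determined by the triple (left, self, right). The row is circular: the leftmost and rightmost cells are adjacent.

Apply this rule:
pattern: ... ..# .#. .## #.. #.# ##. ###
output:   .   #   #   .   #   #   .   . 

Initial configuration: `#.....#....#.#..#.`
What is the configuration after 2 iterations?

##...###..########
..#.#...##........

..#.#...##........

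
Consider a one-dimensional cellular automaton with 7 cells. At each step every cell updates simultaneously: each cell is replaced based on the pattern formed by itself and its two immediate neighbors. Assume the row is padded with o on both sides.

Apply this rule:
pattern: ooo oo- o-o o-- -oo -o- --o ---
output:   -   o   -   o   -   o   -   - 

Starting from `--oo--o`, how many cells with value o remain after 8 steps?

o--oo--
oo--oo-
-oo--o-
--oo-o-
o--o-o-
oo-o-o-
-o-o-o-
-o-o-o-
count of o: 3

3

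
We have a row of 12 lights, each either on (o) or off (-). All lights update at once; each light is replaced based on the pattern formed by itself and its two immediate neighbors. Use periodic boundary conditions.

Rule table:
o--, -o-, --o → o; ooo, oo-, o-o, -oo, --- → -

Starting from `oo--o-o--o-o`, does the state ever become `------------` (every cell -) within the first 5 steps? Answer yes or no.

--ooo-oooo--
-o--------o-
ooo------ooo
---o----o---
--ooo--ooo--
step 5 is --ooo--ooo--, still not uniform -

no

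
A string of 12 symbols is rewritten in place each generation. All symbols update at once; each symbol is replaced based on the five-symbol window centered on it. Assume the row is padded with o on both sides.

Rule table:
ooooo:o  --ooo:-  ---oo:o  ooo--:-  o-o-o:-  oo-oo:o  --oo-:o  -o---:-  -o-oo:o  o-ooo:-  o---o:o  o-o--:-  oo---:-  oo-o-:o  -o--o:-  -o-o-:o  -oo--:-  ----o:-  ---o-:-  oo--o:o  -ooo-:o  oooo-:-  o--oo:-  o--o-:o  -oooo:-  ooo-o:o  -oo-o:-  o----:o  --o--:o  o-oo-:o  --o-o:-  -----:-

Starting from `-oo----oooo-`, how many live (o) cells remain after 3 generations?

5

oo--o-o---oo
--oo-o--oo--
o-o-o---o-o-
count of o: 5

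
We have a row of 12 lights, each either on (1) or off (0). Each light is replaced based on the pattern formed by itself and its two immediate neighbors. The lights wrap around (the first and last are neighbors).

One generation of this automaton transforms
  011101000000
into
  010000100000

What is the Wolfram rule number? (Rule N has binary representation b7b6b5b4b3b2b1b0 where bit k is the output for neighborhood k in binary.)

position 2: 111 → 0  (bit 7 = 0)
position 3: 110 → 0  (bit 6 = 0)
position 4: 101 → 0  (bit 5 = 0)
position 6: 100 → 1  (bit 4 = 1)
position 1: 011 → 1  (bit 3 = 1)
position 5: 010 → 0  (bit 2 = 0)
position 0: 001 → 0  (bit 1 = 0)
position 7: 000 → 0  (bit 0 = 0)
bits b7..b0 = 00011000 = 24

24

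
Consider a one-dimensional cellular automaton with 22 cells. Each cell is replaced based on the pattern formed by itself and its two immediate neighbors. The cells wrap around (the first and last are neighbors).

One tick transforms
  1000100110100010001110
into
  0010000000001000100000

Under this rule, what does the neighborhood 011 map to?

At position 7 the neighborhood is 011; the next row has 0 there.

0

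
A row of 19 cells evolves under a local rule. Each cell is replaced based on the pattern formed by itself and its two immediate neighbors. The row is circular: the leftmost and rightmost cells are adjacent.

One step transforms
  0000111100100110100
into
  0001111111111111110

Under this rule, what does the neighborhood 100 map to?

1

At position 8 the neighborhood is 100; the next row has 1 there.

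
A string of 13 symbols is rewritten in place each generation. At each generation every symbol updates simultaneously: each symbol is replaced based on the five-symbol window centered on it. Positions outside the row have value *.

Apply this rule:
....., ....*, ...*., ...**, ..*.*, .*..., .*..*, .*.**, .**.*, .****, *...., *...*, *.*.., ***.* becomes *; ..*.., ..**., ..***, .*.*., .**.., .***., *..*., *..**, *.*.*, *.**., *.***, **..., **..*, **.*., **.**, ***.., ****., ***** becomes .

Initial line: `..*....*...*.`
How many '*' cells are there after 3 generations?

6

...****.*****
.**.*.*..*...
..*...**..***
count of *: 6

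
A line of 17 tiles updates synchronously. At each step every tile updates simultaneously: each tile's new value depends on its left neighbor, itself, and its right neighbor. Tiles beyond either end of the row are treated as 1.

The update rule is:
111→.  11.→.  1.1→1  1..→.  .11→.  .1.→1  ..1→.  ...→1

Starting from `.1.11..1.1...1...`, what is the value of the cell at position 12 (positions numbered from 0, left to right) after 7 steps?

111....111.1.1.1.
....11....1111111
.11....11........
1...11....111111.
..1....11.......1
..1.11....11111..
..11...11........
position 12 holds .

.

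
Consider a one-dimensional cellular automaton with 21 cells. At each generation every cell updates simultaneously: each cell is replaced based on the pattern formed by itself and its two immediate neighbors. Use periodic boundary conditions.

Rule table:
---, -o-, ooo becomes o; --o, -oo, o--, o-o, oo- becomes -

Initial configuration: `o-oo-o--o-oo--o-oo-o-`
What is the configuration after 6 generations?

generation 1: o----o--o-----o----o-
generation 2: o-oo-o--o-ooo-o-oo-o-
generation 3: o----o--o--o--o----o-
generation 4: o-oo-o--o--o--o-oo-o-
generation 5: o----o--o--o--o----o-  (repeats generation 3; period 2)
generation 6: o-oo-o--o--o--o-oo-o-

o-oo-o--o--o--o-oo-o-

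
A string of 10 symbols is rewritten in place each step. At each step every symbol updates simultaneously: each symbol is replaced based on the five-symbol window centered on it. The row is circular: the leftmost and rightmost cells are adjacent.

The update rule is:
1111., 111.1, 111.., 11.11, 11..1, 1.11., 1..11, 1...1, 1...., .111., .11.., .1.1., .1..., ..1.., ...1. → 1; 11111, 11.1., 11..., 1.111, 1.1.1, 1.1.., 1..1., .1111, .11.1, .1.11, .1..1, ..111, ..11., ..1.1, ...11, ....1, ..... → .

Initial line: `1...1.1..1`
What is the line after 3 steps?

..111...11

1.11.1..1.
..1......1
..111...11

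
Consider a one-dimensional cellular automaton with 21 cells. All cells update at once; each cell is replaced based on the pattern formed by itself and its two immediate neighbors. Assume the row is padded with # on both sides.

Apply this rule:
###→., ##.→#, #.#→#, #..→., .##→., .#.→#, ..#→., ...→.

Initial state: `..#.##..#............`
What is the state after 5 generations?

.....#..#............

generation 1: ..##.#..#............
generation 2: ...###..#............
generation 3: .....#..#............
generation 4: .....#..#............  (fixed point — unchanged through generation 5)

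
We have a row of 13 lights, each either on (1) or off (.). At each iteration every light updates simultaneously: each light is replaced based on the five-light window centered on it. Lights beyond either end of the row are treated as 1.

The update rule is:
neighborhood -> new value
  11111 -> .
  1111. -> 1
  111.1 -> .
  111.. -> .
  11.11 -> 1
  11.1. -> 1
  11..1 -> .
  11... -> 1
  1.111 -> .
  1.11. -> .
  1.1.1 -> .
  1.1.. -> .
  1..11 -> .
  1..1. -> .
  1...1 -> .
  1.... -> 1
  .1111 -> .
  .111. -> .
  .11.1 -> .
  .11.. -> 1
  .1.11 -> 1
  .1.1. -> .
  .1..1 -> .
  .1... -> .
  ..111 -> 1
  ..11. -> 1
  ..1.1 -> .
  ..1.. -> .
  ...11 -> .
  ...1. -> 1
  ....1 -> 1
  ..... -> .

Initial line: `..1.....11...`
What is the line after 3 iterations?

..1.1.1..1.1.

....1.1.111..
1111...1.....
..1.1.1..1.1.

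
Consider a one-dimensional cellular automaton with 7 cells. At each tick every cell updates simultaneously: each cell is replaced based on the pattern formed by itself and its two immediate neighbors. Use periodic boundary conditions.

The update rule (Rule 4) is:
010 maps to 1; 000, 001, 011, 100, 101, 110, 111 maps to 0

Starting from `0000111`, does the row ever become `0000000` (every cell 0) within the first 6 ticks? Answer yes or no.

0000000
all cells are 0 at tick 1

yes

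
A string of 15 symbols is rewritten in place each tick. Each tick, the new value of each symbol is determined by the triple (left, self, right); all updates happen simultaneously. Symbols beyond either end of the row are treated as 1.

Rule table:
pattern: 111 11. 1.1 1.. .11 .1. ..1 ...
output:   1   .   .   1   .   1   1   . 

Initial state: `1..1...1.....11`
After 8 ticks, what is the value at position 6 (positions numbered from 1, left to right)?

tick 1: .1111.111...1.1
tick 2: ..11...1.1.11..
tick 3: 11..1.11.1...11
tick 4: 1.111....11.1.1
tick 5: ...1.1..1...1..
tick 6: 1.11.11111.1111
tick 7: ......111...111
tick 8: 1....1.1.1.1.11
position 6 holds 1

1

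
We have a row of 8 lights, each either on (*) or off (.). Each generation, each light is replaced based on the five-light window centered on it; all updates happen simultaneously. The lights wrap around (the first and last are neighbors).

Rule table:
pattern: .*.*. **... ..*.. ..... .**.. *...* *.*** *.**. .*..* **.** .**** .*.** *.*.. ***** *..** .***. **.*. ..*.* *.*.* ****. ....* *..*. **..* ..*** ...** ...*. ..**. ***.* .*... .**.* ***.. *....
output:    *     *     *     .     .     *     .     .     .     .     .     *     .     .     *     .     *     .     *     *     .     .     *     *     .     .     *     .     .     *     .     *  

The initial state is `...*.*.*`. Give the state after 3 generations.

***..*..

.*..***.
.*.**..*
***..*..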